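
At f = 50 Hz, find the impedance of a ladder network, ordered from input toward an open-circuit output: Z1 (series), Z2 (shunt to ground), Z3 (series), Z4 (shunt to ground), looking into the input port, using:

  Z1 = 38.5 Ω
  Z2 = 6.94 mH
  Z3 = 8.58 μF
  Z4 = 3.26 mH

Step 1 — Angular frequency: ω = 2π·f = 2π·50 = 314.2 rad/s.
Step 2 — Component impedances:
  Z1: Z = R = 38.5 Ω
  Z2: Z = jωL = j·314.2·0.00694 = 0 + j2.18 Ω
  Z3: Z = 1/(jωC) = -j/(ω·C) = 0 - j371 Ω
  Z4: Z = jωL = j·314.2·0.00326 = 0 + j1.024 Ω
Step 3 — Ladder network (open output): work backward from the far end, alternating series and parallel combinations. Z_in = 38.5 + j2.193 Ω = 38.56∠3.3° Ω.

Z = 38.5 + j2.193 Ω = 38.56∠3.3° Ω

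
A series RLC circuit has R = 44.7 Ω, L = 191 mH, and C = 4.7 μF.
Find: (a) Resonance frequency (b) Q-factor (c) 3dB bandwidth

Step 1 — Resonance: ω₀ = 1/√(LC) = 1/√(0.191·4.7e-06) = 1055 rad/s.
Step 2 — f₀ = ω₀/(2π) = 168 Hz.
Step 3 — Series Q: Q = ω₀L/R = 1055·0.191/44.7 = 4.51.
Step 4 — Bandwidth: Δω = ω₀/Q = 234 rad/s; BW = Δω/(2π) = 37.25 Hz.

(a) f₀ = 168 Hz  (b) Q = 4.51  (c) BW = 37.25 Hz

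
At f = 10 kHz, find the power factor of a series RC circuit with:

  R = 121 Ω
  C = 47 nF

Step 1 — Angular frequency: ω = 2π·f = 2π·1e+04 = 6.283e+04 rad/s.
Step 2 — Component impedances:
  R: Z = R = 121 Ω
  C: Z = 1/(jωC) = -j/(ω·C) = 0 - j338.6 Ω
Step 3 — Series combination: Z_total = R + C = 121 - j338.6 Ω = 359.6∠-70.3° Ω.
Step 4 — Power factor: PF = cos(φ) = Re(Z)/|Z| = 121/359.6 = 0.3365.
Step 5 — Type: Im(Z) = -338.6 ⇒ leading (phase φ = -70.3°).

PF = 0.3365 (leading, φ = -70.3°)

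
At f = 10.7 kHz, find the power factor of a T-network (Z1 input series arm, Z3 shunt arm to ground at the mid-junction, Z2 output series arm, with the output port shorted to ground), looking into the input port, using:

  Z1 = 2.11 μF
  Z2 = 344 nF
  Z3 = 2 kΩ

Step 1 — Angular frequency: ω = 2π·f = 2π·1.07e+04 = 6.723e+04 rad/s.
Step 2 — Component impedances:
  Z1: Z = 1/(jωC) = -j/(ω·C) = 0 - j7.049 Ω
  Z2: Z = 1/(jωC) = -j/(ω·C) = 0 - j43.24 Ω
  Z3: Z = R = 2000 Ω
Step 3 — With the output port shorted to ground, the output series arm Z2 runs from the junction to ground; the shunt arm Z3 also runs from the junction to ground. They appear in parallel: Z3 || Z2 = 0.9344 - j43.22 Ω.
Step 4 — Series with input arm Z1: Z_in = Z1 + (Z3 || Z2) = 0.9344 - j50.27 Ω = 50.28∠-88.9° Ω.
Step 5 — Power factor: PF = cos(φ) = Re(Z)/|Z| = 0.9344/50.28 = 0.01858.
Step 6 — Type: Im(Z) = -50.27 ⇒ leading (phase φ = -88.9°).

PF = 0.01858 (leading, φ = -88.9°)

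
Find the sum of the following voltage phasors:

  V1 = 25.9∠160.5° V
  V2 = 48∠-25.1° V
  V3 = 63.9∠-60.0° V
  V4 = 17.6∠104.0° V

Step 1 — Convert each phasor to rectangular form:
  V1 = 25.9·(cos(160.5°) + j·sin(160.5°)) = -24.41 + j8.646 V
  V2 = 48·(cos(-25.1°) + j·sin(-25.1°)) = 43.47 - j20.36 V
  V3 = 63.9·(cos(-60.0°) + j·sin(-60.0°)) = 31.95 - j55.34 V
  V4 = 17.6·(cos(104.0°) + j·sin(104.0°)) = -4.258 + j17.08 V
Step 2 — Sum components: V_total = 46.75 - j49.98 V.
Step 3 — Convert to polar: |V_total| = 68.43 V, ∠V_total = -46.9°.

V_total = 68.43∠-46.9° V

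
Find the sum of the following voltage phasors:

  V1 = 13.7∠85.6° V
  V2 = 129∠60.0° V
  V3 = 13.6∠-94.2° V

Step 1 — Convert each phasor to rectangular form:
  V1 = 13.7·(cos(85.6°) + j·sin(85.6°)) = 1.051 + j13.66 V
  V2 = 129·(cos(60.0°) + j·sin(60.0°)) = 64.5 + j111.7 V
  V3 = 13.6·(cos(-94.2°) + j·sin(-94.2°)) = -0.996 - j13.56 V
Step 2 — Sum components: V_total = 64.56 + j111.8 V.
Step 3 — Convert to polar: |V_total| = 129.1 V, ∠V_total = 60.0°.

V_total = 129.1∠60.0° V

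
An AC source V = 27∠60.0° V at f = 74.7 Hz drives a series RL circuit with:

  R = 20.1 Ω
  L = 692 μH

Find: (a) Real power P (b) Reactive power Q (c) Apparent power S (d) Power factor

Step 1 — Angular frequency: ω = 2π·f = 2π·74.7 = 469.4 rad/s.
Step 2 — Component impedances:
  R: Z = R = 20.1 Ω
  L: Z = jωL = j·469.4·0.000692 = 0 + j0.3248 Ω
Step 3 — Series combination: Z_total = R + L = 20.1 + j0.3248 Ω = 20.1∠0.9° Ω.
Step 4 — Source phasor: V = 27∠60.0° V = 13.5 + j23.38 V.
Step 5 — Current: I = V / Z = 0.6903 + j1.152 A = 1.343∠59.1° A.
Step 6 — Complex power: S = V·I* = 36.26 + j0.5859 VA.
Step 7 — Real power: P = Re(S) = 36.26 W.
Step 8 — Reactive power: Q = Im(S) = 0.5859 VAR.
Step 9 — Apparent power: |S| = 36.26 VA.
Step 10 — Power factor: PF = P/|S| = 0.9999 (lagging).

(a) P = 36.26 W  (b) Q = 0.5859 VAR  (c) S = 36.26 VA  (d) PF = 0.9999 (lagging)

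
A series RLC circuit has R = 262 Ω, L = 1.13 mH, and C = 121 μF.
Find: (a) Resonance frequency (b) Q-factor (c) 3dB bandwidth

Step 1 — Resonance condition Im(Z)=0 gives ω₀ = 1/√(LC).
Step 2 — ω₀ = 1/√(0.00113·0.000121) = 2704 rad/s.
Step 3 — f₀ = ω₀/(2π) = 430.4 Hz.
Step 4 — Series Q: Q = ω₀L/R = 2704·0.00113/262 = 0.01166.
Step 5 — 3dB bandwidth: Δω = ω₀/Q = 2.319e+05 rad/s; BW = Δω/(2π) = 3.69e+04 Hz.

(a) f₀ = 430.4 Hz  (b) Q = 0.01166  (c) BW = 3.69e+04 Hz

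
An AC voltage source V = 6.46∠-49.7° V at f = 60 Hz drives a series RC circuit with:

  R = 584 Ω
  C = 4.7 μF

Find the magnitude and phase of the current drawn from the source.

Step 1 — Angular frequency: ω = 2π·f = 2π·60 = 377 rad/s.
Step 2 — Component impedances:
  R: Z = R = 584 Ω
  C: Z = 1/(jωC) = -j/(ω·C) = 0 - j564.4 Ω
Step 3 — Series combination: Z_total = R + C = 584 - j564.4 Ω = 812.1∠-44.0° Ω.
Step 4 — Source phasor: V = 6.46∠-49.7° V = 4.178 - j4.927 V.
Step 5 — Ohm's law: I = V / Z_total = (4.178 - j4.927) / (584 - j564.4) = 0.007915 - j0.0007871 A.
Step 6 — Convert to polar: |I| = 0.007954 A, ∠I = -5.7°.

I = 0.007954∠-5.7° A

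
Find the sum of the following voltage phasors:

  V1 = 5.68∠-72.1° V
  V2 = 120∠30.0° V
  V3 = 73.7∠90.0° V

Step 1 — Convert each phasor to rectangular form:
  V1 = 5.68·(cos(-72.1°) + j·sin(-72.1°)) = 1.746 - j5.405 V
  V2 = 120·(cos(30.0°) + j·sin(30.0°)) = 103.9 + j60 V
  V3 = 73.7·(cos(90.0°) + j·sin(90.0°)) = 0 + j73.7 V
Step 2 — Sum components: V_total = 105.7 + j128.3 V.
Step 3 — Convert to polar: |V_total| = 166.2 V, ∠V_total = 50.5°.

V_total = 166.2∠50.5° V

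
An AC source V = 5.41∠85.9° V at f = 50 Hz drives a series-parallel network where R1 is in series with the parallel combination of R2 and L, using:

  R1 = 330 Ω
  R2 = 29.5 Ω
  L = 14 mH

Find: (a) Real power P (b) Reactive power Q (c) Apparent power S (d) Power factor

Step 1 — Angular frequency: ω = 2π·f = 2π·50 = 314.2 rad/s.
Step 2 — Component impedances:
  R1: Z = R = 330 Ω
  R2: Z = R = 29.5 Ω
  L: Z = jωL = j·314.2·0.014 = 0 + j4.398 Ω
Step 3 — Parallel branch: R2 || L = 1/(1/R2 + 1/L) = 0.6415 + j4.303 Ω.
Step 4 — Series with R1: Z_total = R1 + (R2 || L) = 330.6 + j4.303 Ω = 330.7∠0.7° Ω.
Step 5 — Source phasor: V = 5.41∠85.9° V = 0.3868 + j5.396 V.
Step 6 — Current: I = V / Z = 0.001382 + j0.0163 A = 0.01636∠85.2° A.
Step 7 — Complex power: S = V·I* = 0.0885 + j0.001152 VA.
Step 8 — Real power: P = Re(S) = 0.0885 W.
Step 9 — Reactive power: Q = Im(S) = 0.001152 VAR.
Step 10 — Apparent power: |S| = 0.08851 VA.
Step 11 — Power factor: PF = P/|S| = 0.9999 (lagging).

(a) P = 0.0885 W  (b) Q = 0.001152 VAR  (c) S = 0.08851 VA  (d) PF = 0.9999 (lagging)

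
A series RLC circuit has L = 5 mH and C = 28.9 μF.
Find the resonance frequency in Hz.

Step 1 — Resonance condition Im(Z)=0 gives ω₀ = 1/√(LC).
Step 2 — ω₀ = 1/√(0.005·2.89e-05) = 2631 rad/s.
Step 3 — f₀ = ω₀/(2π) = 418.7 Hz.

f₀ = 418.7 Hz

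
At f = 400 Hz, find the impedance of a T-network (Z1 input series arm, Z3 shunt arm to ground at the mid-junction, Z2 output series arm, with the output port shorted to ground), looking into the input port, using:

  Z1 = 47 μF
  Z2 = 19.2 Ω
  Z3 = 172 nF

Step 1 — Angular frequency: ω = 2π·f = 2π·400 = 2513 rad/s.
Step 2 — Component impedances:
  Z1: Z = 1/(jωC) = -j/(ω·C) = 0 - j8.466 Ω
  Z2: Z = R = 19.2 Ω
  Z3: Z = 1/(jωC) = -j/(ω·C) = 0 - j2313 Ω
Step 3 — With the output port shorted to ground, the output series arm Z2 runs from the junction to ground; the shunt arm Z3 also runs from the junction to ground. They appear in parallel: Z3 || Z2 = 19.2 - j0.1593 Ω.
Step 4 — Series with input arm Z1: Z_in = Z1 + (Z3 || Z2) = 19.2 - j8.625 Ω = 21.05∠-24.2° Ω.

Z = 19.2 - j8.625 Ω = 21.05∠-24.2° Ω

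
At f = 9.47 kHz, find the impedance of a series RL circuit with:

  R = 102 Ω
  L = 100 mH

Step 1 — Angular frequency: ω = 2π·f = 2π·9470 = 5.95e+04 rad/s.
Step 2 — Component impedances:
  R: Z = R = 102 Ω
  L: Z = jωL = j·5.95e+04·0.1 = 0 + j5950 Ω
Step 3 — Series combination: Z_total = R + L = 102 + j5950 Ω = 5951∠89.0° Ω.

Z = 102 + j5950 Ω = 5951∠89.0° Ω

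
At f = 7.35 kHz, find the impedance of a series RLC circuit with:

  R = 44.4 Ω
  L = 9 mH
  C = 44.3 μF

Step 1 — Angular frequency: ω = 2π·f = 2π·7350 = 4.618e+04 rad/s.
Step 2 — Component impedances:
  R: Z = R = 44.4 Ω
  L: Z = jωL = j·4.618e+04·0.009 = 0 + j415.6 Ω
  C: Z = 1/(jωC) = -j/(ω·C) = 0 - j0.4888 Ω
Step 3 — Series combination: Z_total = R + L + C = 44.4 + j415.1 Ω = 417.5∠83.9° Ω.

Z = 44.4 + j415.1 Ω = 417.5∠83.9° Ω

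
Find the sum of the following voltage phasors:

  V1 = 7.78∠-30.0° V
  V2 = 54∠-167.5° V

Step 1 — Convert each phasor to rectangular form:
  V1 = 7.78·(cos(-30.0°) + j·sin(-30.0°)) = 6.738 - j3.89 V
  V2 = 54·(cos(-167.5°) + j·sin(-167.5°)) = -52.72 - j11.69 V
Step 2 — Sum components: V_total = -45.98 - j15.58 V.
Step 3 — Convert to polar: |V_total| = 48.55 V, ∠V_total = -161.3°.

V_total = 48.55∠-161.3° V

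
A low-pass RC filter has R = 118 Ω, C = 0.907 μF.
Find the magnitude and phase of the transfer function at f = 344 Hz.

Step 1 — Angular frequency: ω = 2π·344 = 2161 rad/s.
Step 2 — Transfer function: H(jω) = 1/(1 + jωRC).
Step 3 — Denominator: 1 + jωRC = 1 + j·2161·118·9.07e-07 = 1 + j0.2313.
Step 4 — H = 0.9492 - j0.2196.
Step 5 — Magnitude: |H| = 0.9743 (-0.2 dB); phase: φ = -13.0°.

|H| = 0.9743 (-0.2 dB), φ = -13.0°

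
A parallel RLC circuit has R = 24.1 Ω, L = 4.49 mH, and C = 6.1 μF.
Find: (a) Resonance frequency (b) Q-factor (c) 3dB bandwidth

Step 1 — Resonance: ω₀ = 1/√(LC) = 1/√(0.00449·6.1e-06) = 6042 rad/s.
Step 2 — f₀ = ω₀/(2π) = 961.7 Hz.
Step 3 — Parallel Q: Q = R/(ω₀L) = 24.1/(6042·0.00449) = 0.8883.
Step 4 — Bandwidth: Δω = ω₀/Q = 6802 rad/s; BW = Δω/(2π) = 1083 Hz.

(a) f₀ = 961.7 Hz  (b) Q = 0.8883  (c) BW = 1083 Hz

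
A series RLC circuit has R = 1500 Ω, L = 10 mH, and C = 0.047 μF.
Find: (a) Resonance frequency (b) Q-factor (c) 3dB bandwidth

Step 1 — Resonance: ω₀ = 1/√(LC) = 1/√(0.01·4.7e-08) = 4.613e+04 rad/s.
Step 2 — f₀ = ω₀/(2π) = 7341 Hz.
Step 3 — Series Q: Q = ω₀L/R = 4.613e+04·0.01/1500 = 0.3075.
Step 4 — Bandwidth: Δω = ω₀/Q = 1.5e+05 rad/s; BW = Δω/(2π) = 2.387e+04 Hz.

(a) f₀ = 7341 Hz  (b) Q = 0.3075  (c) BW = 2.387e+04 Hz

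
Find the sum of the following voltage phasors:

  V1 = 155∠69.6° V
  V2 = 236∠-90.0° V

Step 1 — Convert each phasor to rectangular form:
  V1 = 155·(cos(69.6°) + j·sin(69.6°)) = 54.03 + j145.3 V
  V2 = 236·(cos(-90.0°) + j·sin(-90.0°)) = 0 - j236 V
Step 2 — Sum components: V_total = 54.03 - j90.72 V.
Step 3 — Convert to polar: |V_total| = 105.6 V, ∠V_total = -59.2°.

V_total = 105.6∠-59.2° V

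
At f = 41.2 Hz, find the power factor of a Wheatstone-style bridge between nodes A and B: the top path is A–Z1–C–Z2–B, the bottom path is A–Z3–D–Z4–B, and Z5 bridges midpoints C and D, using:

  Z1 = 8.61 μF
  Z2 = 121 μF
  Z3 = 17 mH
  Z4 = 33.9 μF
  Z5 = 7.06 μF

Step 1 — Angular frequency: ω = 2π·f = 2π·41.2 = 258.9 rad/s.
Step 2 — Component impedances:
  Z1: Z = 1/(jωC) = -j/(ω·C) = 0 - j448.7 Ω
  Z2: Z = 1/(jωC) = -j/(ω·C) = 0 - j31.93 Ω
  Z3: Z = jωL = j·258.9·0.017 = 0 + j4.401 Ω
  Z4: Z = 1/(jωC) = -j/(ω·C) = 0 - j114 Ω
  Z5: Z = 1/(jωC) = -j/(ω·C) = 0 - j547.2 Ω
Step 3 — Bridge requires nodal analysis (the Z5 bridge couples midpoints C and D, so the two paths cannot be reduced to a simple series/parallel combination). Setting node B to ground and injecting 1 A at node A, the 3-node admittance system at A, C, D solves to V_A = Z_AB = 0 - j77.73 Ω = 77.73∠-90.0° Ω.
Step 4 — Power factor: PF = cos(φ) = Re(Z)/|Z| = 0/77.73 = 0.
Step 5 — Type: Im(Z) = -77.73 ⇒ leading (phase φ = -90.0°).

PF = 0 (leading, φ = -90.0°)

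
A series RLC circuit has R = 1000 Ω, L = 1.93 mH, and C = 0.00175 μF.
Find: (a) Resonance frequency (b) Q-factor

Step 1 — Resonance condition Im(Z)=0 gives ω₀ = 1/√(LC).
Step 2 — ω₀ = 1/√(0.00193·1.75e-09) = 5.441e+05 rad/s.
Step 3 — f₀ = ω₀/(2π) = 8.66e+04 Hz.
Step 4 — Series Q: Q = ω₀L/R = 5.441e+05·0.00193/1000 = 1.05.

(a) f₀ = 8.66e+04 Hz  (b) Q = 1.05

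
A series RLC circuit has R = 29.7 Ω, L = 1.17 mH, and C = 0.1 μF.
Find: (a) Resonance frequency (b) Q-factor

Step 1 — Resonance condition Im(Z)=0 gives ω₀ = 1/√(LC).
Step 2 — ω₀ = 1/√(0.00117·1e-07) = 9.245e+04 rad/s.
Step 3 — f₀ = ω₀/(2π) = 1.471e+04 Hz.
Step 4 — Series Q: Q = ω₀L/R = 9.245e+04·0.00117/29.7 = 3.642.

(a) f₀ = 1.471e+04 Hz  (b) Q = 3.642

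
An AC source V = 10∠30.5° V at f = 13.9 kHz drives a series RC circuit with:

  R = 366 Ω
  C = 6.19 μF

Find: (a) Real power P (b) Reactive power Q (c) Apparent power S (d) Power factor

Step 1 — Angular frequency: ω = 2π·f = 2π·1.39e+04 = 8.734e+04 rad/s.
Step 2 — Component impedances:
  R: Z = R = 366 Ω
  C: Z = 1/(jωC) = -j/(ω·C) = 0 - j1.85 Ω
Step 3 — Series combination: Z_total = R + C = 366 - j1.85 Ω = 366∠-0.3° Ω.
Step 4 — Source phasor: V = 10∠30.5° V = 8.616 + j5.075 V.
Step 5 — Current: I = V / Z = 0.02347 + j0.01399 A = 0.02732∠30.8° A.
Step 6 — Complex power: S = V·I* = 0.2732 - j0.001381 VA.
Step 7 — Real power: P = Re(S) = 0.2732 W.
Step 8 — Reactive power: Q = Im(S) = -0.001381 VAR.
Step 9 — Apparent power: |S| = 0.2732 VA.
Step 10 — Power factor: PF = P/|S| = 1 (leading).

(a) P = 0.2732 W  (b) Q = -0.001381 VAR  (c) S = 0.2732 VA  (d) PF = 1 (leading)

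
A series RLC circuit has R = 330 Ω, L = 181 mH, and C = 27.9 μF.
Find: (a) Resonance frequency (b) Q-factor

Step 1 — Resonance condition Im(Z)=0 gives ω₀ = 1/√(LC).
Step 2 — ω₀ = 1/√(0.181·2.79e-05) = 445 rad/s.
Step 3 — f₀ = ω₀/(2π) = 70.82 Hz.
Step 4 — Series Q: Q = ω₀L/R = 445·0.181/330 = 0.2441.

(a) f₀ = 70.82 Hz  (b) Q = 0.2441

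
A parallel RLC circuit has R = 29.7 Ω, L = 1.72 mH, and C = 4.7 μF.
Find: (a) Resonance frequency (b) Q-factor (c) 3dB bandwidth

Step 1 — Resonance: ω₀ = 1/√(LC) = 1/√(0.00172·4.7e-06) = 1.112e+04 rad/s.
Step 2 — f₀ = ω₀/(2π) = 1770 Hz.
Step 3 — Parallel Q: Q = R/(ω₀L) = 29.7/(1.112e+04·0.00172) = 1.553.
Step 4 — Bandwidth: Δω = ω₀/Q = 7164 rad/s; BW = Δω/(2π) = 1140 Hz.

(a) f₀ = 1770 Hz  (b) Q = 1.553  (c) BW = 1140 Hz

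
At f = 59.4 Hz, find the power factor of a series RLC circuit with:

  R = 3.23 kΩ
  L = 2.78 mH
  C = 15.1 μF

Step 1 — Angular frequency: ω = 2π·f = 2π·59.4 = 373.2 rad/s.
Step 2 — Component impedances:
  R: Z = R = 3230 Ω
  L: Z = jωL = j·373.2·0.00278 = 0 + j1.038 Ω
  C: Z = 1/(jωC) = -j/(ω·C) = 0 - j177.4 Ω
Step 3 — Series combination: Z_total = R + L + C = 3230 - j176.4 Ω = 3235∠-3.1° Ω.
Step 4 — Power factor: PF = cos(φ) = Re(Z)/|Z| = 3230/3235 = 0.9985.
Step 5 — Type: Im(Z) = -176.4 ⇒ leading (phase φ = -3.1°).

PF = 0.9985 (leading, φ = -3.1°)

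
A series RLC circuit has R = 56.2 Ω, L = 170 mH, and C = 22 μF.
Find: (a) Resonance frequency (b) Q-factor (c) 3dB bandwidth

Step 1 — Resonance condition Im(Z)=0 gives ω₀ = 1/√(LC).
Step 2 — ω₀ = 1/√(0.17·2.2e-05) = 517.1 rad/s.
Step 3 — f₀ = ω₀/(2π) = 82.3 Hz.
Step 4 — Series Q: Q = ω₀L/R = 517.1·0.17/56.2 = 1.564.
Step 5 — 3dB bandwidth: Δω = ω₀/Q = 330.6 rad/s; BW = Δω/(2π) = 52.61 Hz.

(a) f₀ = 82.3 Hz  (b) Q = 1.564  (c) BW = 52.61 Hz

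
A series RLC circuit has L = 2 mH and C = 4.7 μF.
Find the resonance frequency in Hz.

Step 1 — Resonance condition Im(Z)=0 gives ω₀ = 1/√(LC).
Step 2 — ω₀ = 1/√(0.002·4.7e-06) = 1.031e+04 rad/s.
Step 3 — f₀ = ω₀/(2π) = 1642 Hz.

f₀ = 1642 Hz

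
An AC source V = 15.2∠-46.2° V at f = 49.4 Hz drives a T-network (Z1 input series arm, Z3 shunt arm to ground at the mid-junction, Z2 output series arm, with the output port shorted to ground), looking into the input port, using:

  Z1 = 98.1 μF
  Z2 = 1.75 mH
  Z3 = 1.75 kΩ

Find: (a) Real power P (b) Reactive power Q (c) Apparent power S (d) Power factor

Step 1 — Angular frequency: ω = 2π·f = 2π·49.4 = 310.4 rad/s.
Step 2 — Component impedances:
  Z1: Z = 1/(jωC) = -j/(ω·C) = 0 - j32.84 Ω
  Z2: Z = jωL = j·310.4·0.00175 = 0 + j0.5432 Ω
  Z3: Z = R = 1750 Ω
Step 3 — With the output port shorted to ground, the output series arm Z2 runs from the junction to ground; the shunt arm Z3 also runs from the junction to ground. They appear in parallel: Z3 || Z2 = 0.0001686 + j0.5432 Ω.
Step 4 — Series with input arm Z1: Z_in = Z1 + (Z3 || Z2) = 0.0001686 - j32.3 Ω = 32.3∠-90.0° Ω.
Step 5 — Source phasor: V = 15.2∠-46.2° V = 10.52 - j10.97 V.
Step 6 — Current: I = V / Z = 0.3397 + j0.3257 A = 0.4706∠43.8° A.
Step 7 — Complex power: S = V·I* = 3.734e-05 - j7.153 VA.
Step 8 — Real power: P = Re(S) = 3.734e-05 W.
Step 9 — Reactive power: Q = Im(S) = -7.153 VAR.
Step 10 — Apparent power: |S| = 7.153 VA.
Step 11 — Power factor: PF = P/|S| = 5.22e-06 (leading).

(a) P = 3.734e-05 W  (b) Q = -7.153 VAR  (c) S = 7.153 VA  (d) PF = 5.22e-06 (leading)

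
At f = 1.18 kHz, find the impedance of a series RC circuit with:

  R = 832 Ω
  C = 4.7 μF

Step 1 — Angular frequency: ω = 2π·f = 2π·1180 = 7414 rad/s.
Step 2 — Component impedances:
  R: Z = R = 832 Ω
  C: Z = 1/(jωC) = -j/(ω·C) = 0 - j28.7 Ω
Step 3 — Series combination: Z_total = R + C = 832 - j28.7 Ω = 832.5∠-2.0° Ω.

Z = 832 - j28.7 Ω = 832.5∠-2.0° Ω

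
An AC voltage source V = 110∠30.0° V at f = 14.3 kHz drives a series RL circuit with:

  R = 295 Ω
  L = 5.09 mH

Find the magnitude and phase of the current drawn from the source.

Step 1 — Angular frequency: ω = 2π·f = 2π·1.43e+04 = 8.985e+04 rad/s.
Step 2 — Component impedances:
  R: Z = R = 295 Ω
  L: Z = jωL = j·8.985e+04·0.00509 = 0 + j457.3 Ω
Step 3 — Series combination: Z_total = R + L = 295 + j457.3 Ω = 544.2∠57.2° Ω.
Step 4 — Source phasor: V = 110∠30.0° V = 95.26 + j55 V.
Step 5 — Ohm's law: I = V / Z_total = (95.26 + j55) / (295 + j457.3) = 0.1798 - j0.09232 A.
Step 6 — Convert to polar: |I| = 0.2021 A, ∠I = -27.2°.

I = 0.2021∠-27.2° A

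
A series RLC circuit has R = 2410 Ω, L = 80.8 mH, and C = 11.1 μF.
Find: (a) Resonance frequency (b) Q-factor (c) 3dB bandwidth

Step 1 — Resonance condition Im(Z)=0 gives ω₀ = 1/√(LC).
Step 2 — ω₀ = 1/√(0.0808·1.11e-05) = 1056 rad/s.
Step 3 — f₀ = ω₀/(2π) = 168.1 Hz.
Step 4 — Series Q: Q = ω₀L/R = 1056·0.0808/2410 = 0.0354.
Step 5 — 3dB bandwidth: Δω = ω₀/Q = 2.983e+04 rad/s; BW = Δω/(2π) = 4747 Hz.

(a) f₀ = 168.1 Hz  (b) Q = 0.0354  (c) BW = 4747 Hz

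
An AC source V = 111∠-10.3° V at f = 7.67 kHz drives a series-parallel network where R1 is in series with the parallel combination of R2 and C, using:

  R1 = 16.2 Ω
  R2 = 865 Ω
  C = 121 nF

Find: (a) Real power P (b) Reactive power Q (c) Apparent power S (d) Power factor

Step 1 — Angular frequency: ω = 2π·f = 2π·7670 = 4.819e+04 rad/s.
Step 2 — Component impedances:
  R1: Z = R = 16.2 Ω
  R2: Z = R = 865 Ω
  C: Z = 1/(jωC) = -j/(ω·C) = 0 - j171.5 Ω
Step 3 — Parallel branch: R2 || C = 1/(1/R2 + 1/C) = 32.71 - j165 Ω.
Step 4 — Series with R1: Z_total = R1 + (R2 || C) = 48.91 - j165 Ω = 172.1∠-73.5° Ω.
Step 5 — Source phasor: V = 111∠-10.3° V = 109.2 - j19.85 V.
Step 6 — Current: I = V / Z = 0.2909 + j0.5756 A = 0.645∠63.2° A.
Step 7 — Complex power: S = V·I* = 20.35 - j68.64 VA.
Step 8 — Real power: P = Re(S) = 20.35 W.
Step 9 — Reactive power: Q = Im(S) = -68.64 VAR.
Step 10 — Apparent power: |S| = 71.59 VA.
Step 11 — Power factor: PF = P/|S| = 0.2842 (leading).

(a) P = 20.35 W  (b) Q = -68.64 VAR  (c) S = 71.59 VA  (d) PF = 0.2842 (leading)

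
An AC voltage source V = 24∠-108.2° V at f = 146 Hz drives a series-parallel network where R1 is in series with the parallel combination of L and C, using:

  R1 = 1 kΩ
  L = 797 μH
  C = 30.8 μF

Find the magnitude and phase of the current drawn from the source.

Step 1 — Angular frequency: ω = 2π·f = 2π·146 = 917.3 rad/s.
Step 2 — Component impedances:
  R1: Z = R = 1000 Ω
  L: Z = jωL = j·917.3·0.000797 = 0 + j0.7311 Ω
  C: Z = 1/(jωC) = -j/(ω·C) = 0 - j35.39 Ω
Step 3 — Parallel branch: L || C = 1/(1/L + 1/C) = 0 + j0.7465 Ω.
Step 4 — Series with R1: Z_total = R1 + (L || C) = 1000 + j0.7465 Ω = 1000∠0.0° Ω.
Step 5 — Source phasor: V = 24∠-108.2° V = -7.496 - j22.8 V.
Step 6 — Ohm's law: I = V / Z_total = (-7.496 - j22.8) / (1000 + j0.7465) = -0.007513 - j0.02279 A.
Step 7 — Convert to polar: |I| = 0.024 A, ∠I = -108.2°.

I = 0.024∠-108.2° A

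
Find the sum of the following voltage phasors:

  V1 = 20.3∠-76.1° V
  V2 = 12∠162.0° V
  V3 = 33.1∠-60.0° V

Step 1 — Convert each phasor to rectangular form:
  V1 = 20.3·(cos(-76.1°) + j·sin(-76.1°)) = 4.877 - j19.71 V
  V2 = 12·(cos(162.0°) + j·sin(162.0°)) = -11.41 + j3.708 V
  V3 = 33.1·(cos(-60.0°) + j·sin(-60.0°)) = 16.55 - j28.67 V
Step 2 — Sum components: V_total = 10.01 - j44.66 V.
Step 3 — Convert to polar: |V_total| = 45.77 V, ∠V_total = -77.4°.

V_total = 45.77∠-77.4° V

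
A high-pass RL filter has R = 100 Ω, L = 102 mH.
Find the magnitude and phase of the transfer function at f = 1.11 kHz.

Step 1 — Angular frequency: ω = 2π·1110 = 6974 rad/s.
Step 2 — Transfer function: H(jω) = jωL/(R + jωL).
Step 3 — Numerator jωL = j·711.4; denominator R + jωL = 100 + j711.4.
Step 4 — H = 0.9806 + j0.1378.
Step 5 — Magnitude: |H| = 0.9903 (-0.1 dB); phase: φ = 8.0°.

|H| = 0.9903 (-0.1 dB), φ = 8.0°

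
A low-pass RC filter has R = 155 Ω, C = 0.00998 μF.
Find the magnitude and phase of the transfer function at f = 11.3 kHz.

Step 1 — Angular frequency: ω = 2π·1.13e+04 = 7.1e+04 rad/s.
Step 2 — Transfer function: H(jω) = 1/(1 + jωRC).
Step 3 — Denominator: 1 + jωRC = 1 + j·7.1e+04·155·9.98e-09 = 1 + j0.1098.
Step 4 — H = 0.9881 - j0.1085.
Step 5 — Magnitude: |H| = 0.994 (-0.1 dB); phase: φ = -6.3°.

|H| = 0.994 (-0.1 dB), φ = -6.3°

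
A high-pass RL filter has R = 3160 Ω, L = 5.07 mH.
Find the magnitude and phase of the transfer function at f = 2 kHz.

Step 1 — Angular frequency: ω = 2π·2000 = 1.257e+04 rad/s.
Step 2 — Transfer function: H(jω) = jωL/(R + jωL).
Step 3 — Numerator jωL = j·63.71; denominator R + jωL = 3160 + j63.71.
Step 4 — H = 0.0004063 + j0.02015.
Step 5 — Magnitude: |H| = 0.02016 (-33.9 dB); phase: φ = 88.8°.

|H| = 0.02016 (-33.9 dB), φ = 88.8°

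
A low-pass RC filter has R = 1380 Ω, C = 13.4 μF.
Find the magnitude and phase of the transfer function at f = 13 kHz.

Step 1 — Angular frequency: ω = 2π·1.3e+04 = 8.168e+04 rad/s.
Step 2 — Transfer function: H(jω) = 1/(1 + jωRC).
Step 3 — Denominator: 1 + jωRC = 1 + j·8.168e+04·1380·1.34e-05 = 1 + j1510.
Step 4 — H = 4.383e-07 - j0.0006621.
Step 5 — Magnitude: |H| = 0.0006621 (-63.6 dB); phase: φ = -90.0°.

|H| = 0.0006621 (-63.6 dB), φ = -90.0°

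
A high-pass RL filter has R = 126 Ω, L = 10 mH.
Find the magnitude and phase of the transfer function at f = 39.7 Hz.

Step 1 — Angular frequency: ω = 2π·39.7 = 249.4 rad/s.
Step 2 — Transfer function: H(jω) = jωL/(R + jωL).
Step 3 — Numerator jωL = j·2.494; denominator R + jωL = 126 + j2.494.
Step 4 — H = 0.0003918 + j0.01979.
Step 5 — Magnitude: |H| = 0.01979 (-34.1 dB); phase: φ = 88.9°.

|H| = 0.01979 (-34.1 dB), φ = 88.9°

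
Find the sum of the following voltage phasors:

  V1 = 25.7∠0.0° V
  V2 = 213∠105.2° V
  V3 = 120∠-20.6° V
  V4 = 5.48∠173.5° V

Step 1 — Convert each phasor to rectangular form:
  V1 = 25.7·(cos(0.0°) + j·sin(0.0°)) = 25.7 V
  V2 = 213·(cos(105.2°) + j·sin(105.2°)) = -55.85 + j205.5 V
  V3 = 120·(cos(-20.6°) + j·sin(-20.6°)) = 112.3 - j42.22 V
  V4 = 5.48·(cos(173.5°) + j·sin(173.5°)) = -5.445 + j0.6204 V
Step 2 — Sum components: V_total = 76.74 + j163.9 V.
Step 3 — Convert to polar: |V_total| = 181 V, ∠V_total = 64.9°.

V_total = 181∠64.9° V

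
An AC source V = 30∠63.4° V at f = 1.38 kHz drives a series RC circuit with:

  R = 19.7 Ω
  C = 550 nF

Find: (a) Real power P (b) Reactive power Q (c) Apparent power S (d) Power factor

Step 1 — Angular frequency: ω = 2π·f = 2π·1380 = 8671 rad/s.
Step 2 — Component impedances:
  R: Z = R = 19.7 Ω
  C: Z = 1/(jωC) = -j/(ω·C) = 0 - j209.7 Ω
Step 3 — Series combination: Z_total = R + C = 19.7 - j209.7 Ω = 210.6∠-84.6° Ω.
Step 4 — Source phasor: V = 30∠63.4° V = 13.43 + j26.82 V.
Step 5 — Current: I = V / Z = -0.1208 + j0.07541 A = 0.1424∠148.0° A.
Step 6 — Complex power: S = V·I* = 0.3997 - j4.254 VA.
Step 7 — Real power: P = Re(S) = 0.3997 W.
Step 8 — Reactive power: Q = Im(S) = -4.254 VAR.
Step 9 — Apparent power: |S| = 4.273 VA.
Step 10 — Power factor: PF = P/|S| = 0.09354 (leading).

(a) P = 0.3997 W  (b) Q = -4.254 VAR  (c) S = 4.273 VA  (d) PF = 0.09354 (leading)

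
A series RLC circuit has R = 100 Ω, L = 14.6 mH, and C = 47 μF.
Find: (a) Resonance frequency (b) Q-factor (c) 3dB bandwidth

Step 1 — Resonance: ω₀ = 1/√(LC) = 1/√(0.0146·4.7e-05) = 1207 rad/s.
Step 2 — f₀ = ω₀/(2π) = 192.1 Hz.
Step 3 — Series Q: Q = ω₀L/R = 1207·0.0146/100 = 0.1762.
Step 4 — Bandwidth: Δω = ω₀/Q = 6849 rad/s; BW = Δω/(2π) = 1090 Hz.

(a) f₀ = 192.1 Hz  (b) Q = 0.1762  (c) BW = 1090 Hz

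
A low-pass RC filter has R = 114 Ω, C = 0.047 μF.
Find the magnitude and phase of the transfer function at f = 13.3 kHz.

Step 1 — Angular frequency: ω = 2π·1.33e+04 = 8.357e+04 rad/s.
Step 2 — Transfer function: H(jω) = 1/(1 + jωRC).
Step 3 — Denominator: 1 + jωRC = 1 + j·8.357e+04·114·4.7e-08 = 1 + j0.4477.
Step 4 — H = 0.833 - j0.373.
Step 5 — Magnitude: |H| = 0.9127 (-0.8 dB); phase: φ = -24.1°.

|H| = 0.9127 (-0.8 dB), φ = -24.1°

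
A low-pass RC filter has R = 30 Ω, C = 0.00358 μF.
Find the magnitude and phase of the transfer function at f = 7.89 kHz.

Step 1 — Angular frequency: ω = 2π·7890 = 4.957e+04 rad/s.
Step 2 — Transfer function: H(jω) = 1/(1 + jωRC).
Step 3 — Denominator: 1 + jωRC = 1 + j·4.957e+04·30·3.58e-09 = 1 + j0.005324.
Step 4 — H = 1 - j0.005324.
Step 5 — Magnitude: |H| = 1 (-0.0 dB); phase: φ = -0.3°.

|H| = 1 (-0.0 dB), φ = -0.3°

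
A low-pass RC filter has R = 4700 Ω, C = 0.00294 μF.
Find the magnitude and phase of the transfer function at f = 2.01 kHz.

Step 1 — Angular frequency: ω = 2π·2010 = 1.263e+04 rad/s.
Step 2 — Transfer function: H(jω) = 1/(1 + jωRC).
Step 3 — Denominator: 1 + jωRC = 1 + j·1.263e+04·4700·2.94e-09 = 1 + j0.1745.
Step 4 — H = 0.9704 - j0.1694.
Step 5 — Magnitude: |H| = 0.9851 (-0.1 dB); phase: φ = -9.9°.

|H| = 0.9851 (-0.1 dB), φ = -9.9°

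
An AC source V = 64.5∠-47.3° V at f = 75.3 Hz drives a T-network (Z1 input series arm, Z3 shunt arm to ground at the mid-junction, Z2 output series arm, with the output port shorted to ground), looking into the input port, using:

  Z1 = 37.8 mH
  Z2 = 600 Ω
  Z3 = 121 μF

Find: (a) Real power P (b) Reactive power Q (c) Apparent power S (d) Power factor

Step 1 — Angular frequency: ω = 2π·f = 2π·75.3 = 473.1 rad/s.
Step 2 — Component impedances:
  Z1: Z = jωL = j·473.1·0.0378 = 0 + j17.88 Ω
  Z2: Z = R = 600 Ω
  Z3: Z = 1/(jωC) = -j/(ω·C) = 0 - j17.47 Ω
Step 3 — With the output port shorted to ground, the output series arm Z2 runs from the junction to ground; the shunt arm Z3 also runs from the junction to ground. They appear in parallel: Z3 || Z2 = 0.5081 - j17.45 Ω.
Step 4 — Series with input arm Z1: Z_in = Z1 + (Z3 || Z2) = 0.5081 + j0.431 Ω = 0.6663∠40.3° Ω.
Step 5 — Source phasor: V = 64.5∠-47.3° V = 43.74 - j47.4 V.
Step 6 — Current: I = V / Z = 4.043 - j96.72 A = 96.8∠-87.6° A.
Step 7 — Complex power: S = V·I* = 4762 + j4039 VA.
Step 8 — Real power: P = Re(S) = 4762 W.
Step 9 — Reactive power: Q = Im(S) = 4039 VAR.
Step 10 — Apparent power: |S| = 6244 VA.
Step 11 — Power factor: PF = P/|S| = 0.7626 (lagging).

(a) P = 4762 W  (b) Q = 4039 VAR  (c) S = 6244 VA  (d) PF = 0.7626 (lagging)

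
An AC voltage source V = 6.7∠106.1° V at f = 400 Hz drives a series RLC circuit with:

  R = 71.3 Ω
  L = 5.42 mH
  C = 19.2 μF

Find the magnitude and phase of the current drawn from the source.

Step 1 — Angular frequency: ω = 2π·f = 2π·400 = 2513 rad/s.
Step 2 — Component impedances:
  R: Z = R = 71.3 Ω
  L: Z = jωL = j·2513·0.00542 = 0 + j13.62 Ω
  C: Z = 1/(jωC) = -j/(ω·C) = 0 - j20.72 Ω
Step 3 — Series combination: Z_total = R + L + C = 71.3 - j7.101 Ω = 71.65∠-5.7° Ω.
Step 4 — Source phasor: V = 6.7∠106.1° V = -1.858 + j6.437 V.
Step 5 — Ohm's law: I = V / Z_total = (-1.858 + j6.437) / (71.3 - j7.101) = -0.03471 + j0.08683 A.
Step 6 — Convert to polar: |I| = 0.09351 A, ∠I = 111.8°.

I = 0.09351∠111.8° A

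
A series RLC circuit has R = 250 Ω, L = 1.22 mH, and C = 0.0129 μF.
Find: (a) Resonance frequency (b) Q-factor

Step 1 — Resonance condition Im(Z)=0 gives ω₀ = 1/√(LC).
Step 2 — ω₀ = 1/√(0.00122·1.29e-08) = 2.521e+05 rad/s.
Step 3 — f₀ = ω₀/(2π) = 4.012e+04 Hz.
Step 4 — Series Q: Q = ω₀L/R = 2.521e+05·0.00122/250 = 1.23.

(a) f₀ = 4.012e+04 Hz  (b) Q = 1.23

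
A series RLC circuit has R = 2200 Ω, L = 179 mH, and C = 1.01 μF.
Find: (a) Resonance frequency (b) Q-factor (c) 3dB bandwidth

Step 1 — Resonance: ω₀ = 1/√(LC) = 1/√(0.179·1.01e-06) = 2352 rad/s.
Step 2 — f₀ = ω₀/(2π) = 374.3 Hz.
Step 3 — Series Q: Q = ω₀L/R = 2352·0.179/2200 = 0.1914.
Step 4 — Bandwidth: Δω = ω₀/Q = 1.229e+04 rad/s; BW = Δω/(2π) = 1956 Hz.

(a) f₀ = 374.3 Hz  (b) Q = 0.1914  (c) BW = 1956 Hz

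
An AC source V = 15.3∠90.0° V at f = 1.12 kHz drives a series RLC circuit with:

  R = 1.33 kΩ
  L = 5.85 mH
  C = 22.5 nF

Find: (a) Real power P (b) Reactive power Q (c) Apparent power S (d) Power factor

Step 1 — Angular frequency: ω = 2π·f = 2π·1120 = 7037 rad/s.
Step 2 — Component impedances:
  R: Z = R = 1330 Ω
  L: Z = jωL = j·7037·0.00585 = 0 + j41.17 Ω
  C: Z = 1/(jωC) = -j/(ω·C) = 0 - j6316 Ω
Step 3 — Series combination: Z_total = R + L + C = 1330 - j6275 Ω = 6414∠-78.0° Ω.
Step 4 — Source phasor: V = 15.3∠90.0° V = 0 + j15.3 V.
Step 5 — Current: I = V / Z = -0.002334 + j0.0004946 A = 0.002385∠168.0° A.
Step 6 — Complex power: S = V·I* = 0.007568 - j0.0357 VA.
Step 7 — Real power: P = Re(S) = 0.007568 W.
Step 8 — Reactive power: Q = Im(S) = -0.0357 VAR.
Step 9 — Apparent power: |S| = 0.0365 VA.
Step 10 — Power factor: PF = P/|S| = 0.2074 (leading).

(a) P = 0.007568 W  (b) Q = -0.0357 VAR  (c) S = 0.0365 VA  (d) PF = 0.2074 (leading)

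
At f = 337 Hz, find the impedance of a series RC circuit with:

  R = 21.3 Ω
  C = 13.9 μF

Step 1 — Angular frequency: ω = 2π·f = 2π·337 = 2117 rad/s.
Step 2 — Component impedances:
  R: Z = R = 21.3 Ω
  C: Z = 1/(jωC) = -j/(ω·C) = 0 - j33.98 Ω
Step 3 — Series combination: Z_total = R + C = 21.3 - j33.98 Ω = 40.1∠-57.9° Ω.

Z = 21.3 - j33.98 Ω = 40.1∠-57.9° Ω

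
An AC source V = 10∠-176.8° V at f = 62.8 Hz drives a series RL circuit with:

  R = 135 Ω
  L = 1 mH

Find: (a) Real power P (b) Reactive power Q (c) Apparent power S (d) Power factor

Step 1 — Angular frequency: ω = 2π·f = 2π·62.8 = 394.6 rad/s.
Step 2 — Component impedances:
  R: Z = R = 135 Ω
  L: Z = jωL = j·394.6·0.001 = 0 + j0.3946 Ω
Step 3 — Series combination: Z_total = R + L = 135 + j0.3946 Ω = 135∠0.2° Ω.
Step 4 — Source phasor: V = 10∠-176.8° V = -9.984 - j0.5582 V.
Step 5 — Current: I = V / Z = -0.07397 - j0.003919 A = 0.07407∠-177.0° A.
Step 6 — Complex power: S = V·I* = 0.7407 + j0.002165 VA.
Step 7 — Real power: P = Re(S) = 0.7407 W.
Step 8 — Reactive power: Q = Im(S) = 0.002165 VAR.
Step 9 — Apparent power: |S| = 0.7407 VA.
Step 10 — Power factor: PF = P/|S| = 1 (lagging).

(a) P = 0.7407 W  (b) Q = 0.002165 VAR  (c) S = 0.7407 VA  (d) PF = 1 (lagging)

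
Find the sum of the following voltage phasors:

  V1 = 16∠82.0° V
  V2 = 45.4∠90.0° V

Step 1 — Convert each phasor to rectangular form:
  V1 = 16·(cos(82.0°) + j·sin(82.0°)) = 2.227 + j15.84 V
  V2 = 45.4·(cos(90.0°) + j·sin(90.0°)) = 0 + j45.4 V
Step 2 — Sum components: V_total = 2.227 + j61.24 V.
Step 3 — Convert to polar: |V_total| = 61.28 V, ∠V_total = 87.9°.

V_total = 61.28∠87.9° V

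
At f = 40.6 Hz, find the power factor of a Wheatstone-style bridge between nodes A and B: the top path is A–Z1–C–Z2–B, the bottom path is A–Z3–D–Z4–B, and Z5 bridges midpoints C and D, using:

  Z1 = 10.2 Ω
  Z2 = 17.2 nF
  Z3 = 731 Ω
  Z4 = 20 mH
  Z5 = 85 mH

Step 1 — Angular frequency: ω = 2π·f = 2π·40.6 = 255.1 rad/s.
Step 2 — Component impedances:
  Z1: Z = R = 10.2 Ω
  Z2: Z = 1/(jωC) = -j/(ω·C) = 0 - j2.279e+05 Ω
  Z3: Z = R = 731 Ω
  Z4: Z = jωL = j·255.1·0.02 = 0 + j5.102 Ω
  Z5: Z = jωL = j·255.1·0.085 = 0 + j21.68 Ω
Step 3 — Bridge requires nodal analysis (the Z5 bridge couples midpoints C and D, so the two paths cannot be reduced to a simple series/parallel combination). Setting node B to ground and injecting 1 A at node A, the 3-node admittance system at A, C, D solves to V_A = Z_AB = 10.68 + j26.18 Ω = 28.27∠67.8° Ω.
Step 4 — Power factor: PF = cos(φ) = Re(Z)/|Z| = 10.676/28.271 = 0.3776.
Step 5 — Type: Im(Z) = 26.18 ⇒ lagging (phase φ = 67.8°).

PF = 0.3776 (lagging, φ = 67.8°)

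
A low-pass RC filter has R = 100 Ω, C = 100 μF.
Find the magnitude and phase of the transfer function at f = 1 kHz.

Step 1 — Angular frequency: ω = 2π·1000 = 6283 rad/s.
Step 2 — Transfer function: H(jω) = 1/(1 + jωRC).
Step 3 — Denominator: 1 + jωRC = 1 + j·6283·100·0.0001 = 1 + j62.83.
Step 4 — H = 0.0002532 - j0.01591.
Step 5 — Magnitude: |H| = 0.01591 (-36.0 dB); phase: φ = -89.1°.

|H| = 0.01591 (-36.0 dB), φ = -89.1°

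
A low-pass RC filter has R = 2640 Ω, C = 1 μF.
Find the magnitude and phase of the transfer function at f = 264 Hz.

Step 1 — Angular frequency: ω = 2π·264 = 1659 rad/s.
Step 2 — Transfer function: H(jω) = 1/(1 + jωRC).
Step 3 — Denominator: 1 + jωRC = 1 + j·1659·2640·1e-06 = 1 + j4.379.
Step 4 — H = 0.04956 - j0.217.
Step 5 — Magnitude: |H| = 0.2226 (-13.0 dB); phase: φ = -77.1°.

|H| = 0.2226 (-13.0 dB), φ = -77.1°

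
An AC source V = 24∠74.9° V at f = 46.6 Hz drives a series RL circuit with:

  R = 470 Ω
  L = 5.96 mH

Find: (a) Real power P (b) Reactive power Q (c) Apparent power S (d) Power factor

Step 1 — Angular frequency: ω = 2π·f = 2π·46.6 = 292.8 rad/s.
Step 2 — Component impedances:
  R: Z = R = 470 Ω
  L: Z = jωL = j·292.8·0.00596 = 0 + j1.745 Ω
Step 3 — Series combination: Z_total = R + L = 470 + j1.745 Ω = 470∠0.2° Ω.
Step 4 — Source phasor: V = 24∠74.9° V = 6.252 + j23.17 V.
Step 5 — Current: I = V / Z = 0.01349 + j0.04925 A = 0.05106∠74.7° A.
Step 6 — Complex power: S = V·I* = 1.226 + j0.00455 VA.
Step 7 — Real power: P = Re(S) = 1.226 W.
Step 8 — Reactive power: Q = Im(S) = 0.00455 VAR.
Step 9 — Apparent power: |S| = 1.226 VA.
Step 10 — Power factor: PF = P/|S| = 1 (lagging).

(a) P = 1.226 W  (b) Q = 0.00455 VAR  (c) S = 1.226 VA  (d) PF = 1 (lagging)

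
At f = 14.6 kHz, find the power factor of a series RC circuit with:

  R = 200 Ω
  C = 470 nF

Step 1 — Angular frequency: ω = 2π·f = 2π·1.46e+04 = 9.173e+04 rad/s.
Step 2 — Component impedances:
  R: Z = R = 200 Ω
  C: Z = 1/(jωC) = -j/(ω·C) = 0 - j23.19 Ω
Step 3 — Series combination: Z_total = R + C = 200 - j23.19 Ω = 201.3∠-6.6° Ω.
Step 4 — Power factor: PF = cos(φ) = Re(Z)/|Z| = 200/201.34 = 0.9933.
Step 5 — Type: Im(Z) = -23.19 ⇒ leading (phase φ = -6.6°).

PF = 0.9933 (leading, φ = -6.6°)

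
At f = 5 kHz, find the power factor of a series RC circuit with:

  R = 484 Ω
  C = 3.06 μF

Step 1 — Angular frequency: ω = 2π·f = 2π·5000 = 3.142e+04 rad/s.
Step 2 — Component impedances:
  R: Z = R = 484 Ω
  C: Z = 1/(jωC) = -j/(ω·C) = 0 - j10.4 Ω
Step 3 — Series combination: Z_total = R + C = 484 - j10.4 Ω = 484.1∠-1.2° Ω.
Step 4 — Power factor: PF = cos(φ) = Re(Z)/|Z| = 484/484.1 = 0.9998.
Step 5 — Type: Im(Z) = -10.4 ⇒ leading (phase φ = -1.2°).

PF = 0.9998 (leading, φ = -1.2°)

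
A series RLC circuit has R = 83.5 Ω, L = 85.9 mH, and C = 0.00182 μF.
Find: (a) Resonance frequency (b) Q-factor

Step 1 — Resonance condition Im(Z)=0 gives ω₀ = 1/√(LC).
Step 2 — ω₀ = 1/√(0.0859·1.82e-09) = 7.998e+04 rad/s.
Step 3 — f₀ = ω₀/(2π) = 1.273e+04 Hz.
Step 4 — Series Q: Q = ω₀L/R = 7.998e+04·0.0859/83.5 = 82.28.

(a) f₀ = 1.273e+04 Hz  (b) Q = 82.28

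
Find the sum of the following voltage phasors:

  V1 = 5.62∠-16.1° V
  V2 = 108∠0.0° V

Step 1 — Convert each phasor to rectangular form:
  V1 = 5.62·(cos(-16.1°) + j·sin(-16.1°)) = 5.4 - j1.559 V
  V2 = 108·(cos(0.0°) + j·sin(0.0°)) = 108 V
Step 2 — Sum components: V_total = 113.4 - j1.559 V.
Step 3 — Convert to polar: |V_total| = 113.4 V, ∠V_total = -0.8°.

V_total = 113.4∠-0.8° V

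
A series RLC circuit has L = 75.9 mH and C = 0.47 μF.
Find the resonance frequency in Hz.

Step 1 — Resonance condition Im(Z)=0 gives ω₀ = 1/√(LC).
Step 2 — ω₀ = 1/√(0.0759·4.7e-07) = 5295 rad/s.
Step 3 — f₀ = ω₀/(2π) = 842.7 Hz.

f₀ = 842.7 Hz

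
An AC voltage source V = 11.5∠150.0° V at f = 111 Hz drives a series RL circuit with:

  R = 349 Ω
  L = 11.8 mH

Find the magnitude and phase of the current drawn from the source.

Step 1 — Angular frequency: ω = 2π·f = 2π·111 = 697.4 rad/s.
Step 2 — Component impedances:
  R: Z = R = 349 Ω
  L: Z = jωL = j·697.4·0.0118 = 0 + j8.23 Ω
Step 3 — Series combination: Z_total = R + L = 349 + j8.23 Ω = 349.1∠1.4° Ω.
Step 4 — Source phasor: V = 11.5∠150.0° V = -9.959 + j5.75 V.
Step 5 — Ohm's law: I = V / Z_total = (-9.959 + j5.75) / (349 + j8.23) = -0.02813 + j0.01714 A.
Step 6 — Convert to polar: |I| = 0.03294 A, ∠I = 148.6°.

I = 0.03294∠148.6° A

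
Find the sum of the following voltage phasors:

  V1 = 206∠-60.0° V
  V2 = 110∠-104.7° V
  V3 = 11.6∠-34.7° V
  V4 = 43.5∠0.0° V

Step 1 — Convert each phasor to rectangular form:
  V1 = 206·(cos(-60.0°) + j·sin(-60.0°)) = 103 - j178.4 V
  V2 = 110·(cos(-104.7°) + j·sin(-104.7°)) = -27.91 - j106.4 V
  V3 = 11.6·(cos(-34.7°) + j·sin(-34.7°)) = 9.537 - j6.604 V
  V4 = 43.5·(cos(0.0°) + j·sin(0.0°)) = 43.5 V
Step 2 — Sum components: V_total = 128.1 - j291.4 V.
Step 3 — Convert to polar: |V_total| = 318.3 V, ∠V_total = -66.3°.

V_total = 318.3∠-66.3° V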